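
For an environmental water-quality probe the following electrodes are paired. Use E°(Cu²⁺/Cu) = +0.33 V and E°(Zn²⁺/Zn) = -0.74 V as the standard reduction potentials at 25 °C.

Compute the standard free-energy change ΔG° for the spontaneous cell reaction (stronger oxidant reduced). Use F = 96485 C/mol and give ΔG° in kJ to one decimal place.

Cu²⁺/Cu (E° = +0.33 V) is the cathode; Zn²⁺/Zn (E° = -0.74 V) is the anode, so E°cell = +1.07 V.
Balancing electrons gives n = 2 (lcm of 2 and 2).
ΔG° = −nFE° = −(2)(96485)(+1.07) = -206,478 J = -206.5 kJ.

-206.5 kJ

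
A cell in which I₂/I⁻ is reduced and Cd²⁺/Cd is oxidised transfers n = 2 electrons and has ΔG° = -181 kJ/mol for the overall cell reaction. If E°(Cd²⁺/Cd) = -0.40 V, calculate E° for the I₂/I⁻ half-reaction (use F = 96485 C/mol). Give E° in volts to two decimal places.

E°cell = −ΔG°/(nF) = −(-181×10³)/((2)(96485)) = +0.938 V.
Since I₂/I⁻ is the cathode and Cd²⁺/Cd the anode, E°cell = E°(I₂/I⁻) − E°(Cd²⁺/Cd).
So E°(I₂/I⁻) = E°cell + E°(Cd²⁺/Cd) = +0.938 + (-0.40) = +0.54 V.

+0.54 V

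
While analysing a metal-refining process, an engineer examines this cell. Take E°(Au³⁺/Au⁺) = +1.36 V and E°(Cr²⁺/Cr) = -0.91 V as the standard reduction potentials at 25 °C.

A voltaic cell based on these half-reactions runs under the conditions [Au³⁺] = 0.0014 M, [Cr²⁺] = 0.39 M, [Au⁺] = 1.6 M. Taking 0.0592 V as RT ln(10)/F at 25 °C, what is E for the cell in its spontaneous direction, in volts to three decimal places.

Au³⁺/Au⁺ is the cathode (higher E°), Cr²⁺/Cr the anode: E°cell = +1.36 − (-0.91) = +2.27 V, n = 2.
Overall: Au³⁺(aq) + Cr(s) → Au⁺(aq) + Cr²⁺(aq)
Q = [Au⁺]·[Cr²⁺] / ([Au³⁺]); log Q = 2.649.
E = E° − (0.0592/n) log Q = +2.27 − (0.0592/2)(2.649) = +2.192 V.

+2.192 V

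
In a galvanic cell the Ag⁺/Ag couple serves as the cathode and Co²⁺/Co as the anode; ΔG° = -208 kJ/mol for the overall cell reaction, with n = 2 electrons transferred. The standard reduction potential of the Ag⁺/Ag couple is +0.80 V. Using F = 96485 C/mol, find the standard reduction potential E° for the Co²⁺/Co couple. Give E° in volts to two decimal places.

E°cell = −ΔG°/(nF) = −(-208×10³)/((2)(96485)) = +1.078 V.
Since Ag⁺/Ag is the cathode and Co²⁺/Co the anode, E°cell = E°(Ag⁺/Ag) − E°(Co²⁺/Co).
So E°(Co²⁺/Co) = E°(Ag⁺/Ag) − E°cell = (+0.80) − (+1.078) = -0.28 V.

-0.28 V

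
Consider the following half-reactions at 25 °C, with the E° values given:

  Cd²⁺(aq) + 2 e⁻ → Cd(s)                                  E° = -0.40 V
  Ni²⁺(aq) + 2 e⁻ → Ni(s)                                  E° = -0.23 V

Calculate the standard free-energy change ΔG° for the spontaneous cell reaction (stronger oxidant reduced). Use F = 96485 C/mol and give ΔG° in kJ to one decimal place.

-32.8 kJ

Ni²⁺/Ni (E° = -0.23 V) is the cathode; Cd²⁺/Cd (E° = -0.40 V) is the anode, so E°cell = +0.17 V.
Balancing electrons gives n = 2 (lcm of 2 and 2).
ΔG° = −nFE° = −(2)(96485)(+0.17) = -32,805 J = -32.8 kJ.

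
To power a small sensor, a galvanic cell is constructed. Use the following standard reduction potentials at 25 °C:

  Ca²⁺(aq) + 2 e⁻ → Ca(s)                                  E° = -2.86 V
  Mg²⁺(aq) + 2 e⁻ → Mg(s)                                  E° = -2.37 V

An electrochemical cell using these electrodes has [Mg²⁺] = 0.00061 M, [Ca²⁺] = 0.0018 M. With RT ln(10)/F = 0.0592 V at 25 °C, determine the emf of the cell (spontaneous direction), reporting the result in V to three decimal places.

Mg²⁺/Mg is the cathode (higher E°), Ca²⁺/Ca the anode: E°cell = -2.37 − (-2.86) = +0.49 V, n = 2.
Overall: Mg²⁺(aq) + Ca(s) → Mg(s) + Ca²⁺(aq)
Q = [Ca²⁺] / ([Mg²⁺]); log Q = 0.470.
E = E° − (0.0592/n) log Q = +0.49 − (0.0592/2)(0.470) = +0.476 V.

+0.476 V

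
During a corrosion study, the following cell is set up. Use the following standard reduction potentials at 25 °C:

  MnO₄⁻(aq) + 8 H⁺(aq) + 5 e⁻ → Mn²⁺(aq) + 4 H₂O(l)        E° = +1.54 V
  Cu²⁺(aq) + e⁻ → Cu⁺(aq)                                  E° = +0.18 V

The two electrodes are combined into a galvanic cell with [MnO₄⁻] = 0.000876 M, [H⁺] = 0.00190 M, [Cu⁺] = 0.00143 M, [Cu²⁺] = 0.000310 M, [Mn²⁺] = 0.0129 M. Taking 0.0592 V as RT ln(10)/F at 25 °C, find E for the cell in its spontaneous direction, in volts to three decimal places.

+1.128 V

MnO₄⁻/Mn²⁺ is the cathode (higher E°), Cu²⁺/Cu⁺ the anode: E°cell = +1.54 − (+0.18) = +1.36 V, n = 5.
Overall: MnO₄⁻(aq) + 8 H⁺(aq) + 5 Cu⁺(aq) → Mn²⁺(aq) + 4 H₂O(l) + 5 Cu²⁺(aq)
Q = [Mn²⁺]·[Cu²⁺]^5 / ([MnO₄⁻]·[H⁺]^8·[Cu⁺]^5); log Q = 19.618.
E = E° − (0.0592/n) log Q = +1.36 − (0.0592/5)(19.618) = +1.128 V.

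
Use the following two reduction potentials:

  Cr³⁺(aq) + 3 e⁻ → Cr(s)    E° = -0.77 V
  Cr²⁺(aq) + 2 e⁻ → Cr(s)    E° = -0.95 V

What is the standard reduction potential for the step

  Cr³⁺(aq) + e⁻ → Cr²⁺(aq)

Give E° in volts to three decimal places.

Sequential free energies add, so n₃E°₃ = n₁E°₁ + n₂E°₂.
With n₃ = 3, and the known step contributing 2×(-0.95) V, the unknown satisfies 1·E° = 3×(-0.77) − 2×(-0.95) = -0.410.
E° = -0.410 / 1 = -0.410 V.

-0.410 V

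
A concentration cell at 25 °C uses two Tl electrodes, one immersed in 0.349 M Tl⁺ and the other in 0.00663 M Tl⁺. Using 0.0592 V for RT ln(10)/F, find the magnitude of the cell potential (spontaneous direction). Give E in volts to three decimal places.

+0.102 V

For a concentration cell E°cell = 0. The 0.349 M side is the cathode (reduction is favoured where [Tl⁺] is higher).
With n = 1, E = −(0.0592/1) log([Tl⁺]ₐₙ/[Tl⁺]꜀ₐₜ) = −(0.0592/1) log(0.00663/0.349) = −(0.0592/1)(-1.721) = +0.102 V.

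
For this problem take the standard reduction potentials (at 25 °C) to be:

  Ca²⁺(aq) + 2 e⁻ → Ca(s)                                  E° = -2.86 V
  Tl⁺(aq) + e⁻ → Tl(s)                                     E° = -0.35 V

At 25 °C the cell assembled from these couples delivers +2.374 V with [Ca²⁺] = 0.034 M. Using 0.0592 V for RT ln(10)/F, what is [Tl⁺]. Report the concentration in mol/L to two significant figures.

Tl⁺/Tl is the cathode, Ca²⁺/Ca the anode: E°cell = +2.51 V, n = 2.
Overall reaction: 2 Tl⁺(aq) + Ca(s) → 2 Tl(s) + Ca²⁺(aq); Q = [Ca²⁺]^1/[Tl⁺]^2.
From E = E° − (0.0592/n) log Q: log Q = (E° − E)·n/0.0592 = (+2.51 − (+2.374))·2/0.0592 = 4.5946.
So 2·log[Tl⁺] = 1·log(0.034) − log Q = -1.4685 − (4.5946) = -6.0631; log[Tl⁺] = -6.0631 / 2 = -3.0316; [Tl⁺] = 10^(-3.0316) ≈ 0.00093 M.

0.00093 M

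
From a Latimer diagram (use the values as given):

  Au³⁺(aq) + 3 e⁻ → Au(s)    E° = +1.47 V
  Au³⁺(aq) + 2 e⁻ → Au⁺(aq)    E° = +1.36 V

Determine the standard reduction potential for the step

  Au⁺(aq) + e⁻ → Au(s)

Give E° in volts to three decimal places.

+1.690 V

Sequential free energies add, so n₃E°₃ = n₁E°₁ + n₂E°₂.
With n₃ = 3, and the known step contributing 2×(+1.36) V, the unknown satisfies 1·E° = 3×(+1.47) − 2×(+1.36) = +1.690.
E° = +1.690 / 1 = +1.690 V.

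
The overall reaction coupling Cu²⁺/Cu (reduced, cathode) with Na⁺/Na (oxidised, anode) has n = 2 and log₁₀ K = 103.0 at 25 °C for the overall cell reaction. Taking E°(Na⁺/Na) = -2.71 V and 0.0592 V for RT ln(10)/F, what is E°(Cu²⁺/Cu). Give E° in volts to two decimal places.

E°cell = (0.0592/n)·log K = (0.0592/2)(103.0) = +3.049 V.
Since Cu²⁺/Cu is the cathode and Na⁺/Na the anode, E°cell = E°(Cu²⁺/Cu) − E°(Na⁺/Na).
So E°(Cu²⁺/Cu) = E°cell + E°(Na⁺/Na) = +3.049 + (-2.71) = +0.34 V.

+0.34 V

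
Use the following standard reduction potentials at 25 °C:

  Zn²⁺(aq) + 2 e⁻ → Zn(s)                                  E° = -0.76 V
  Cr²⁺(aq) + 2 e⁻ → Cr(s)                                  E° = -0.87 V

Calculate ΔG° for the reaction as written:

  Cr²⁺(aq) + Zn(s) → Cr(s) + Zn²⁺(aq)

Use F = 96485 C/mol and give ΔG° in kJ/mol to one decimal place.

As written, Cr²⁺/Cr is reduced (cathode) and Zn²⁺/Zn is oxidised (anode), so E°cell = (-0.87) − (-0.76) = -0.11 V.
Balancing electrons gives n = 2.
ΔG° = −nFE° = −(2)(96485)(-0.11) = 21,227 J = +21.2 kJ/mol.

+21.2 kJ/mol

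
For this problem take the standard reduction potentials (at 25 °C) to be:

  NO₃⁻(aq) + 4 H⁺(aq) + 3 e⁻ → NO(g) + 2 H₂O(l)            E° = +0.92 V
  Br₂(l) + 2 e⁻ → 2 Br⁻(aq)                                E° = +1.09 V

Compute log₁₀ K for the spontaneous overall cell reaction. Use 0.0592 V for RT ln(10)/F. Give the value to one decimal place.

Cathode: Br₂/Br⁻; anode: NO₃⁻/NO. E°cell = +0.17 V, n = 6.
log K = nE°cell / 0.0592 = (6)(+0.17) / 0.0592 = 17.2.

17.2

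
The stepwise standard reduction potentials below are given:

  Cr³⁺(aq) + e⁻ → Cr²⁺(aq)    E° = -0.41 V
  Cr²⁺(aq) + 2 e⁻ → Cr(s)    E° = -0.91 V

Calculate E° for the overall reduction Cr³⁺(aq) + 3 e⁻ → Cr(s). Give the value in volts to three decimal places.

-0.743 V

Standard free energies of sequential steps add: ΔG°₃ = ΔG°₁ + ΔG°₂, so n₃E°₃ = n₁E°₁ + n₂E°₂.
E°₃ = (1×-0.41 + 2×-0.91) / 3 = (-2.230) / 3 = -0.743 V.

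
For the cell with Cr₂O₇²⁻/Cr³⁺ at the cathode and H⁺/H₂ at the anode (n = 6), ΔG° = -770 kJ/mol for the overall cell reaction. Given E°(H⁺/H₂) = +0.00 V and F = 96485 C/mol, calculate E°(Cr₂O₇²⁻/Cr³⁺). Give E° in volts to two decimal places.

+1.33 V

E°cell = −ΔG°/(nF) = −(-770×10³)/((6)(96485)) = +1.330 V.
Since Cr₂O₇²⁻/Cr³⁺ is the cathode and H⁺/H₂ the anode, E°cell = E°(Cr₂O₇²⁻/Cr³⁺) − E°(H⁺/H₂).
So E°(Cr₂O₇²⁻/Cr³⁺) = E°cell + E°(H⁺/H₂) = +1.330 + (+0.00) = +1.33 V.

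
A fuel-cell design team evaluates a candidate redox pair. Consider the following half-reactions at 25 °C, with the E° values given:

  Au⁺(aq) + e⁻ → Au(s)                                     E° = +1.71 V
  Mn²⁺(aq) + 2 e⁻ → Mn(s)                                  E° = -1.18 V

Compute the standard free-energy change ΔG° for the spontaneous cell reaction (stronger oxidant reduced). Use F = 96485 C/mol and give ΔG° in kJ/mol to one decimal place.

-557.7 kJ/mol

Au⁺/Au (E° = +1.71 V) is the cathode; Mn²⁺/Mn (E° = -1.18 V) is the anode, so E°cell = +2.89 V.
Balancing electrons gives n = 2 (lcm of 1 and 2).
ΔG° = −nFE° = −(2)(96485)(+2.89) = -557,683 J = -557.7 kJ/mol.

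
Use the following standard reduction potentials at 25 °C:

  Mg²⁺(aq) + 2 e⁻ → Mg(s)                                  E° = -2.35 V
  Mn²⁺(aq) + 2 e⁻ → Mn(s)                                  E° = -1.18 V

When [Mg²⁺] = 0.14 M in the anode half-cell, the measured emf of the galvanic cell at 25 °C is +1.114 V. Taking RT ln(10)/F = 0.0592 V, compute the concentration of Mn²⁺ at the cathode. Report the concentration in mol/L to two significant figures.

Mn²⁺/Mn is the cathode, Mg²⁺/Mg the anode: E°cell = +1.17 V, n = 2.
Overall reaction: Mn²⁺(aq) + Mg(s) → Mn(s) + Mg²⁺(aq); Q = [Mg²⁺]^1/[Mn²⁺]^1.
From E = E° − (0.0592/n) log Q: log Q = (E° − E)·n/0.0592 = (+1.17 − (+1.114))·2/0.0592 = 1.8919.
So 1·log[Mn²⁺] = 1·log(0.14) − log Q = -0.8539 − (1.8919) = -2.7458; [Mn²⁺] = 10^(-2.7458) ≈ 0.0018 M.

0.0018 M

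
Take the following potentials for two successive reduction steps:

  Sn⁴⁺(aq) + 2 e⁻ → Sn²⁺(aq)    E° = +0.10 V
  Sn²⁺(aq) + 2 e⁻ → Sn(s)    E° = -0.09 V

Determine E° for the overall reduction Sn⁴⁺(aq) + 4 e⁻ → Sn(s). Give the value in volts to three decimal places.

Adding the free-energy changes (−nFE°) of the two steps gives −n₃FE°₃ = −n₁FE°₁ − n₂FE°₂.
E°₃ = (2×+0.10 + 2×-0.09) / 4 = (+0.020) / 4 = +0.005 V.

+0.005 V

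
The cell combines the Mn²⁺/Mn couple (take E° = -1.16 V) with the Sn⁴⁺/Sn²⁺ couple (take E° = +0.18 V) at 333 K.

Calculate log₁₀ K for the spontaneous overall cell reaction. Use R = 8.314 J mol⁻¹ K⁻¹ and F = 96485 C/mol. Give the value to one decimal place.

Cathode: Sn⁴⁺/Sn²⁺; anode: Mn²⁺/Mn. E°cell = (+0.18) − (-1.16) = +1.34 V, with n = 2.
ΔG° = −nFE° = −RT ln K, so ln K = nFE°/(RT) = (2)(96485)(+1.34) / ((8.314)(333)) = 93.399.
log₁₀ K = 93.399 / ln 10 = 40.6.

40.6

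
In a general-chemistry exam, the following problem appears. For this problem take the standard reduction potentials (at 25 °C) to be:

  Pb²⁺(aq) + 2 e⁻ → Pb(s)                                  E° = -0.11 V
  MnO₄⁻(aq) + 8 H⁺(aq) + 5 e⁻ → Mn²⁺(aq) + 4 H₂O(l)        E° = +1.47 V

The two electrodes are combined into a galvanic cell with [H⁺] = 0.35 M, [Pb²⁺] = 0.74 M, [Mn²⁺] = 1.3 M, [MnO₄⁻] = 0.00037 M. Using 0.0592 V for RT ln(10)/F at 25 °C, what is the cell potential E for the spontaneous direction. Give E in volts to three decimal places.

MnO₄⁻/Mn²⁺ is the cathode (higher E°), Pb²⁺/Pb the anode: E°cell = +1.47 − (-0.11) = +1.58 V, n = 10.
Overall: 2 MnO₄⁻(aq) + 16 H⁺(aq) + 5 Pb(s) → 2 Mn²⁺(aq) + 8 H₂O(l) + 5 Pb²⁺(aq)
Q = [Mn²⁺]^2·[Pb²⁺]^5 / ([MnO₄⁻]^2·[H⁺]^16); log Q = 13.733.
E = E° − (0.0592/n) log Q = +1.58 − (0.0592/10)(13.733) = +1.499 V.

+1.499 V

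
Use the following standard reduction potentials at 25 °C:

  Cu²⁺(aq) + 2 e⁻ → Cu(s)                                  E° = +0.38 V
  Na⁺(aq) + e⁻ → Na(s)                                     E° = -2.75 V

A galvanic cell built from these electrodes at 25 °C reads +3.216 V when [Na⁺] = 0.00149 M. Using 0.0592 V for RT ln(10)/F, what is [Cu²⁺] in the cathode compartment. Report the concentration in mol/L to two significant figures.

Cu²⁺/Cu is the cathode, Na⁺/Na the anode: E°cell = +3.13 V, n = 2.
Overall reaction: Cu²⁺(aq) + 2 Na(s) → Cu(s) + 2 Na⁺(aq); Q = [Na⁺]^2/[Cu²⁺]^1.
From E = E° − (0.0592/n) log Q: log Q = (E° − E)·n/0.0592 = (+3.13 − (+3.216))·2/0.0592 = -2.9054.
So 1·log[Cu²⁺] = 2·log(0.00149) − log Q = -5.6536 − (-2.9054) = -2.7482; [Cu²⁺] = 10^(-2.7482) ≈ 0.0018 M.

0.0018 M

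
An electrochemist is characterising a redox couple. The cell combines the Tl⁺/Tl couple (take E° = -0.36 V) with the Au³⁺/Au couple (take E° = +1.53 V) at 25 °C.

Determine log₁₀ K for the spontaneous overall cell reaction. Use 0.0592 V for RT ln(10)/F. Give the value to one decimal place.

Cathode: Au³⁺/Au; anode: Tl⁺/Tl. E°cell = +1.89 V, n = 3.
log K = nE°cell / 0.0592 = (3)(+1.89) / 0.0592 = 95.8.

95.8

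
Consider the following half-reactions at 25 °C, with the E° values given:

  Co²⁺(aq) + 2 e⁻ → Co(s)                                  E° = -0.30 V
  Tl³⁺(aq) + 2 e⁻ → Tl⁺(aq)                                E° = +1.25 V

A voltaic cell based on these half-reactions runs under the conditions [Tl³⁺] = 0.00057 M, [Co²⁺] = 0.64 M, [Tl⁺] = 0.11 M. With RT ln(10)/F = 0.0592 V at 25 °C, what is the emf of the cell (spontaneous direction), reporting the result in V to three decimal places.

+1.488 V

Tl³⁺/Tl⁺ is the cathode (higher E°), Co²⁺/Co the anode: E°cell = +1.25 − (-0.30) = +1.55 V, n = 2.
Overall: Tl³⁺(aq) + Co(s) → Tl⁺(aq) + Co²⁺(aq)
Q = [Tl⁺]·[Co²⁺] / ([Tl³⁺]); log Q = 2.092.
E = E° − (0.0592/n) log Q = +1.55 − (0.0592/2)(2.092) = +1.488 V.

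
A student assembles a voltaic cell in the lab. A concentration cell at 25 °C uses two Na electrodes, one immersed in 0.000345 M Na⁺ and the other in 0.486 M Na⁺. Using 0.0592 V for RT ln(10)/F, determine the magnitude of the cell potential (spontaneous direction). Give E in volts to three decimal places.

+0.186 V

For a concentration cell E°cell = 0. The 0.486 M side is the cathode (reduction is favoured where [Na⁺] is higher).
With n = 1, E = −(0.0592/1) log([Na⁺]ₐₙ/[Na⁺]꜀ₐₜ) = −(0.0592/1) log(0.000345/0.486) = −(0.0592/1)(-3.149) = +0.186 V.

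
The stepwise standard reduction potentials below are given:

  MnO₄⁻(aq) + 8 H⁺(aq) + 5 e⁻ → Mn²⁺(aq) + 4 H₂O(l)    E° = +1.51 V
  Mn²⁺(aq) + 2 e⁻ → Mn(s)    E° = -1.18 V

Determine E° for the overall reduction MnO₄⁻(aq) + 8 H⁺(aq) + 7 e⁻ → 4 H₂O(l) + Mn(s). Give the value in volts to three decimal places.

Adding the free-energy changes (−nFE°) of the two steps gives −n₃FE°₃ = −n₁FE°₁ − n₂FE°₂.
E°₃ = (5×+1.51 + 2×-1.18) / 7 = (+5.190) / 7 = +0.741 V.

+0.741 V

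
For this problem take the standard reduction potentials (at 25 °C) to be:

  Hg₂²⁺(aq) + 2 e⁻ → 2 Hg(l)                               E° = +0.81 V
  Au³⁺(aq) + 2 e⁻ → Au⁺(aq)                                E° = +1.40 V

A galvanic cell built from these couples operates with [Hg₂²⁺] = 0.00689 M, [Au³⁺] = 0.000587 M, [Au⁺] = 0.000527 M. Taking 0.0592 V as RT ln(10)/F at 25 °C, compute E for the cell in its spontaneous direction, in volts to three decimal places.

Au³⁺/Au⁺ is the cathode (higher E°), Hg₂²⁺/Hg the anode: E°cell = +1.40 − (+0.81) = +0.59 V, n = 2.
Overall: Au³⁺(aq) + 2 Hg(l) → Au⁺(aq) + Hg₂²⁺(aq)
Q = [Au⁺]·[Hg₂²⁺] / ([Au³⁺]); log Q = -2.209.
E = E° − (0.0592/n) log Q = +0.59 − (0.0592/2)(-2.209) = +0.655 V.

+0.655 V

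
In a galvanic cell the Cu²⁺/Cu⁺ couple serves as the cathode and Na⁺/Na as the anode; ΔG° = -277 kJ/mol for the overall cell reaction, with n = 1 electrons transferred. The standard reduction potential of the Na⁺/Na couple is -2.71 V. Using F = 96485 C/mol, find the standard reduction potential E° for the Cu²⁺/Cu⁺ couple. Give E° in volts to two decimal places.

E°cell = −ΔG°/(nF) = −(-277×10³)/((1)(96485)) = +2.871 V.
Since Cu²⁺/Cu⁺ is the cathode and Na⁺/Na the anode, E°cell = E°(Cu²⁺/Cu⁺) − E°(Na⁺/Na).
So E°(Cu²⁺/Cu⁺) = E°cell + E°(Na⁺/Na) = +2.871 + (-2.71) = +0.16 V.

+0.16 V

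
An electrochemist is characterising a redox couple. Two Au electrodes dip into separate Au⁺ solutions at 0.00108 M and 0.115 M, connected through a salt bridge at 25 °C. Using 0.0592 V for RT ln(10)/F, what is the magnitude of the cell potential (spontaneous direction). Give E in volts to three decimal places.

+0.120 V

For a concentration cell E°cell = 0. The 0.115 M side is the cathode (reduction is favoured where [Au⁺] is higher).
With n = 1, E = −(0.0592/1) log([Au⁺]ₐₙ/[Au⁺]꜀ₐₜ) = −(0.0592/1) log(0.00108/0.115) = −(0.0592/1)(-2.027) = +0.120 V.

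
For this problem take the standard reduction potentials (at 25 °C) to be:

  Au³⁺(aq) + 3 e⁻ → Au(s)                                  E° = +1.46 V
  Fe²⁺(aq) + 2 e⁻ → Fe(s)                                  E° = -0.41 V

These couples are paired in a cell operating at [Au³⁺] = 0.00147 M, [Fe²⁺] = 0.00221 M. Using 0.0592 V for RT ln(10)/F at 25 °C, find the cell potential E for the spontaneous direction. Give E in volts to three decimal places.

Au³⁺/Au is the cathode (higher E°), Fe²⁺/Fe the anode: E°cell = +1.46 − (-0.41) = +1.87 V, n = 6.
Overall: 2 Au³⁺(aq) + 3 Fe(s) → 2 Au(s) + 3 Fe²⁺(aq)
Q = [Fe²⁺]^3 / ([Au³⁺]^2); log Q = -2.301.
E = E° − (0.0592/n) log Q = +1.87 − (0.0592/6)(-2.301) = +1.893 V.

+1.893 V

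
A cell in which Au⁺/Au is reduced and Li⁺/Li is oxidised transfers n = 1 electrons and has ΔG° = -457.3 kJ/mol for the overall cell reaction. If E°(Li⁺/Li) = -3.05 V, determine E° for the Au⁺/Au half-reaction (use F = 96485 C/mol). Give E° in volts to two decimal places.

+1.69 V

E°cell = −ΔG°/(nF) = −(-457.3×10³)/((1)(96485)) = +4.740 V.
Since Au⁺/Au is the cathode and Li⁺/Li the anode, E°cell = E°(Au⁺/Au) − E°(Li⁺/Li).
So E°(Au⁺/Au) = E°cell + E°(Li⁺/Li) = +4.740 + (-3.05) = +1.69 V.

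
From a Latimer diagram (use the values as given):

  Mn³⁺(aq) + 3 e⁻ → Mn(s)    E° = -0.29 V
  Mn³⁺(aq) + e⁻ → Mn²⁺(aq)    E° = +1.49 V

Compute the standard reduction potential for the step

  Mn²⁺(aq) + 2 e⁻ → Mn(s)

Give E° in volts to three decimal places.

Sequential free energies add, so n₃E°₃ = n₁E°₁ + n₂E°₂.
With n₃ = 3, and the known step contributing 1×(+1.49) V, the unknown satisfies 2·E° = 3×(-0.29) − 1×(+1.49) = -2.360.
E° = -2.360 / 2 = -1.180 V.

-1.180 V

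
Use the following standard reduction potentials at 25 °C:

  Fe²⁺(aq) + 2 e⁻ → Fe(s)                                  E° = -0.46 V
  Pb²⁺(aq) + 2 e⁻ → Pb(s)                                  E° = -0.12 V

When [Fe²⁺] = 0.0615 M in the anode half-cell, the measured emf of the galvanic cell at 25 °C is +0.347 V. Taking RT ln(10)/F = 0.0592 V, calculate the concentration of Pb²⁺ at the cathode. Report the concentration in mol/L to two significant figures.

Pb²⁺/Pb is the cathode, Fe²⁺/Fe the anode: E°cell = +0.34 V, n = 2.
Overall reaction: Pb²⁺(aq) + Fe(s) → Pb(s) + Fe²⁺(aq); Q = [Fe²⁺]^1/[Pb²⁺]^1.
From E = E° − (0.0592/n) log Q: log Q = (E° − E)·n/0.0592 = (+0.34 − (+0.347))·2/0.0592 = -0.2365.
So 1·log[Pb²⁺] = 1·log(0.0615) − log Q = -1.2111 − (-0.2365) = -0.9746; [Pb²⁺] = 10^(-0.9746) ≈ 0.11 M.

0.11 M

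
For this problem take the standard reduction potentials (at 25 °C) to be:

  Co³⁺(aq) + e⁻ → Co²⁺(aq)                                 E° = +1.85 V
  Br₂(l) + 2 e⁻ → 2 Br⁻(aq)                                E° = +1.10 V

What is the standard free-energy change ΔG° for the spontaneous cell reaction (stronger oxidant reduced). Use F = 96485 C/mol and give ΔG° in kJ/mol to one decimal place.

-144.7 kJ/mol

Co³⁺/Co²⁺ (E° = +1.85 V) is the cathode; Br₂/Br⁻ (E° = +1.10 V) is the anode, so E°cell = +0.75 V.
Balancing electrons gives n = 2 (lcm of 1 and 2).
ΔG° = −nFE° = −(2)(96485)(+0.75) = -144,728 J = -144.7 kJ/mol.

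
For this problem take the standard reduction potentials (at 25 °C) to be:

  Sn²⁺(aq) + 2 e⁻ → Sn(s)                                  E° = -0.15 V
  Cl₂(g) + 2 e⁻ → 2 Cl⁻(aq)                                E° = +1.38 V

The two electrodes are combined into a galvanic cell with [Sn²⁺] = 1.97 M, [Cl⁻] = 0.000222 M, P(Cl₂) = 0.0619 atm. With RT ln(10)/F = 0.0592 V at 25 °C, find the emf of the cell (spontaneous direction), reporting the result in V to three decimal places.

Cl₂/Cl⁻ is the cathode (higher E°), Sn²⁺/Sn the anode: E°cell = +1.38 − (-0.15) = +1.53 V, n = 2.
Overall: Cl₂(g) + Sn(s) → 2 Cl⁻(aq) + Sn²⁺(aq)
Q = [Cl⁻]^2·[Sn²⁺] / (P(Cl₂)); log Q = -5.805.
E = E° − (0.0592/n) log Q = +1.53 − (0.0592/2)(-5.805) = +1.702 V.

+1.702 V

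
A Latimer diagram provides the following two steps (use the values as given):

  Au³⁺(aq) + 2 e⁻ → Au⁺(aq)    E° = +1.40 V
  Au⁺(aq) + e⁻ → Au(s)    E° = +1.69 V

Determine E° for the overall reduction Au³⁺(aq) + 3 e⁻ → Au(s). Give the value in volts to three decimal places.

+1.497 V

Since ΔG° = −nFE° is additive over sequential reductions, n₃E°₃ = n₁E°₁ + n₂E°₂.
E°₃ = (2×+1.40 + 1×+1.69) / 3 = (+4.490) / 3 = +1.497 V.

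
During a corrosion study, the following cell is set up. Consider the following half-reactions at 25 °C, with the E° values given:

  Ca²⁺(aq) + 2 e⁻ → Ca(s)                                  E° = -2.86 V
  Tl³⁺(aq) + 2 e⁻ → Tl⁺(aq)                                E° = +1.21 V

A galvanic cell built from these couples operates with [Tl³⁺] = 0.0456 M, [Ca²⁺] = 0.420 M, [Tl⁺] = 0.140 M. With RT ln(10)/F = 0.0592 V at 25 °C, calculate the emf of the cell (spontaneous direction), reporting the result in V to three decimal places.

+4.067 V

Tl³⁺/Tl⁺ is the cathode (higher E°), Ca²⁺/Ca the anode: E°cell = +1.21 − (-2.86) = +4.07 V, n = 2.
Overall: Tl³⁺(aq) + Ca(s) → Tl⁺(aq) + Ca²⁺(aq)
Q = [Tl⁺]·[Ca²⁺] / ([Tl³⁺]); log Q = 0.110.
E = E° − (0.0592/n) log Q = +4.07 − (0.0592/2)(0.110) = +4.067 V.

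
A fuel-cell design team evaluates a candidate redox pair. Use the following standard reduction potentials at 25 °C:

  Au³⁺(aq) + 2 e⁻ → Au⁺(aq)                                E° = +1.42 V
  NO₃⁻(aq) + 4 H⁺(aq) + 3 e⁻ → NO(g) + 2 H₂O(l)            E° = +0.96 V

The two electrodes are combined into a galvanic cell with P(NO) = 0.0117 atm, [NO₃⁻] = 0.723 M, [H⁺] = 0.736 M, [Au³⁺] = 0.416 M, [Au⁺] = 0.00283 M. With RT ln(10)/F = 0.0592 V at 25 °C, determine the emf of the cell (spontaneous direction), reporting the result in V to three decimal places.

Au³⁺/Au⁺ is the cathode (higher E°), NO₃⁻/NO the anode: E°cell = +1.42 − (+0.96) = +0.46 V, n = 6.
Overall: 3 Au³⁺(aq) + 2 NO(g) + 4 H₂O(l) → 3 Au⁺(aq) + 2 NO₃⁻(aq) + 8 H⁺(aq)
Q = [Au⁺]^3·[NO₃⁻]^2·[H⁺]^8 / ([Au³⁺]^3·P(NO)^2); log Q = -3.985.
E = E° − (0.0592/n) log Q = +0.46 − (0.0592/6)(-3.985) = +0.499 V.

+0.499 V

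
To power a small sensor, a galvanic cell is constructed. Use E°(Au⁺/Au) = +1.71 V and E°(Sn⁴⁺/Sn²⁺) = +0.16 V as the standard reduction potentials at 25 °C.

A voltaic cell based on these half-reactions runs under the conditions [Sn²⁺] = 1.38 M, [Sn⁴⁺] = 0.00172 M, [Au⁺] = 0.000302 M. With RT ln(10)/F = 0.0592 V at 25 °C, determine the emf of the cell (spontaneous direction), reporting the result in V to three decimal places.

Au⁺/Au is the cathode (higher E°), Sn⁴⁺/Sn²⁺ the anode: E°cell = +1.71 − (+0.16) = +1.55 V, n = 2.
Overall: 2 Au⁺(aq) + Sn²⁺(aq) → 2 Au(s) + Sn⁴⁺(aq)
Q = [Sn⁴⁺] / ([Au⁺]^2·[Sn²⁺]); log Q = 4.136.
E = E° − (0.0592/n) log Q = +1.55 − (0.0592/2)(4.136) = +1.428 V.

+1.428 V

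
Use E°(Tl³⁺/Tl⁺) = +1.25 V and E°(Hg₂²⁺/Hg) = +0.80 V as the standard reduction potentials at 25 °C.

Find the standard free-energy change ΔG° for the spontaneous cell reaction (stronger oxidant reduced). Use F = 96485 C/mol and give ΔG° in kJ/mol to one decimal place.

Tl³⁺/Tl⁺ (E° = +1.25 V) is the cathode; Hg₂²⁺/Hg (E° = +0.80 V) is the anode, so E°cell = +0.45 V.
Balancing electrons gives n = 2 (lcm of 2 and 2).
ΔG° = −nFE° = −(2)(96485)(+0.45) = -86,836 J = -86.8 kJ/mol.

-86.8 kJ/mol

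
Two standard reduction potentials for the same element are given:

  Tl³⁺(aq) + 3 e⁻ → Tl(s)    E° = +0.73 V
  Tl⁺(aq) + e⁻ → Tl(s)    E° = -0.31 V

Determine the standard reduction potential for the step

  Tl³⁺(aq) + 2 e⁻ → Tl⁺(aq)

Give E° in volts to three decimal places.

Sequential free energies add, so n₃E°₃ = n₁E°₁ + n₂E°₂.
With n₃ = 3, and the known step contributing 1×(-0.31) V, the unknown satisfies 2·E° = 3×(+0.73) − 1×(-0.31) = +2.500.
E° = +2.500 / 2 = +1.250 V.

+1.250 V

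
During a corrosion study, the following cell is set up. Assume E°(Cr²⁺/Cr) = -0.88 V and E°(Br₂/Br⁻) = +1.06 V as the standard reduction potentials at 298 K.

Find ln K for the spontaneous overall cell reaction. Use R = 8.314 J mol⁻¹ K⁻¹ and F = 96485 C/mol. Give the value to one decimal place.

Cathode: Br₂/Br⁻; anode: Cr²⁺/Cr. E°cell = (+1.06) − (-0.88) = +1.94 V, with n = 2.
ΔG° = −nFE° = −RT ln K, so ln K = nFE°/(RT) = (2)(96485)(+1.94) / ((8.314)(298)) = 151.100.

151.1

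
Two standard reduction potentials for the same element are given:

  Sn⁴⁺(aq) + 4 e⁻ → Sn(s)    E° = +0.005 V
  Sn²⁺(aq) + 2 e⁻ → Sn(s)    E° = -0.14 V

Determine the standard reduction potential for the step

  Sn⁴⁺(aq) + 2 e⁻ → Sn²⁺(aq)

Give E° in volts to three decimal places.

Sequential free energies add, so n₃E°₃ = n₁E°₁ + n₂E°₂.
With n₃ = 4, and the known step contributing 2×(-0.14) V, the unknown satisfies 2·E° = 4×(+0.005) − 2×(-0.14) = +0.300.
E° = +0.300 / 2 = +0.150 V.

+0.150 V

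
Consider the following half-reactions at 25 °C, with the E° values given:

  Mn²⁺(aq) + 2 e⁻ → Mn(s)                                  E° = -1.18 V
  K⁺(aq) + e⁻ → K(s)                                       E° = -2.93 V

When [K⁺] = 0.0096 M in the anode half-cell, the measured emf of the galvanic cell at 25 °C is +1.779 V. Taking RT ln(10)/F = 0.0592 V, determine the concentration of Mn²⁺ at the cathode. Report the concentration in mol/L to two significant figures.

Mn²⁺/Mn is the cathode, K⁺/K the anode: E°cell = +1.75 V, n = 2.
Overall reaction: Mn²⁺(aq) + 2 K(s) → Mn(s) + 2 K⁺(aq); Q = [K⁺]^2/[Mn²⁺]^1.
From E = E° − (0.0592/n) log Q: log Q = (E° − E)·n/0.0592 = (+1.75 − (+1.779))·2/0.0592 = -0.9797.
So 1·log[Mn²⁺] = 2·log(0.0096) − log Q = -4.0355 − (-0.9797) = -3.0558; [Mn²⁺] = 10^(-3.0558) ≈ 0.00088 M.

0.00088 M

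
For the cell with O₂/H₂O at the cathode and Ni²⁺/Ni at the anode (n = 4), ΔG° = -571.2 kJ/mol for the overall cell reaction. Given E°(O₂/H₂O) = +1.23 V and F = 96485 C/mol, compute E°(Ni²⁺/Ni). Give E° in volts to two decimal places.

-0.25 V

E°cell = −ΔG°/(nF) = −(-571.2×10³)/((4)(96485)) = +1.480 V.
Since O₂/H₂O is the cathode and Ni²⁺/Ni the anode, E°cell = E°(O₂/H₂O) − E°(Ni²⁺/Ni).
So E°(Ni²⁺/Ni) = E°(O₂/H₂O) − E°cell = (+1.23) − (+1.480) = -0.25 V.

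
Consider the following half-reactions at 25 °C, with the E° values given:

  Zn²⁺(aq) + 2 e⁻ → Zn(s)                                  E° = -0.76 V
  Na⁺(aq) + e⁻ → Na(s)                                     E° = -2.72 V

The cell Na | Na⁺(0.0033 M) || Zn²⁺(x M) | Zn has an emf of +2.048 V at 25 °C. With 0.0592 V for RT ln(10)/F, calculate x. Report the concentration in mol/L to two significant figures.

Zn²⁺/Zn is the cathode, Na⁺/Na the anode: E°cell = +1.96 V, n = 2.
Overall reaction: Zn²⁺(aq) + 2 Na(s) → Zn(s) + 2 Na⁺(aq); Q = [Na⁺]^2/[Zn²⁺]^1.
From E = E° − (0.0592/n) log Q: log Q = (E° − E)·n/0.0592 = (+1.96 − (+2.048))·2/0.0592 = -2.9730.
So 1·log[Zn²⁺] = 2·log(0.0033) − log Q = -4.9630 − (-2.9730) = -1.9900; [Zn²⁺] = 10^(-1.9900) ≈ 0.010 M.

0.010 M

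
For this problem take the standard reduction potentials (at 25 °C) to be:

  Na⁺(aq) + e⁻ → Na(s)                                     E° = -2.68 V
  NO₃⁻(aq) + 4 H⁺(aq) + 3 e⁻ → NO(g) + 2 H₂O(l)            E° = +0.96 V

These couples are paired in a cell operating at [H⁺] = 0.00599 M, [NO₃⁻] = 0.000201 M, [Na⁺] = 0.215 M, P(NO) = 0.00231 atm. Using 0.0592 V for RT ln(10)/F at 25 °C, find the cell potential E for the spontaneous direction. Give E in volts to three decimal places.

+3.483 V

NO₃⁻/NO is the cathode (higher E°), Na⁺/Na the anode: E°cell = +0.96 − (-2.68) = +3.64 V, n = 3.
Overall: NO₃⁻(aq) + 4 H⁺(aq) + 3 Na(s) → NO(g) + 2 H₂O(l) + 3 Na⁺(aq)
Q = P(NO)·[Na⁺]^3 / ([NO₃⁻]·[H⁺]^4); log Q = 7.948.
E = E° − (0.0592/n) log Q = +3.64 − (0.0592/3)(7.948) = +3.483 V.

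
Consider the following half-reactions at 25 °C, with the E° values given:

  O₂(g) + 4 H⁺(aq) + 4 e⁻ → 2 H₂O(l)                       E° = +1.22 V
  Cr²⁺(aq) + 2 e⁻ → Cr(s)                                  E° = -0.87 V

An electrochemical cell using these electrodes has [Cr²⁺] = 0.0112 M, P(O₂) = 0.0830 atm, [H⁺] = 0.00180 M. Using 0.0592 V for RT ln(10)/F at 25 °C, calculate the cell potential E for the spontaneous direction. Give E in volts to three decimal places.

+1.969 V

O₂/H₂O is the cathode (higher E°), Cr²⁺/Cr the anode: E°cell = +1.22 − (-0.87) = +2.09 V, n = 4.
Overall: O₂(g) + 4 H⁺(aq) + 2 Cr(s) → 2 H₂O(l) + 2 Cr²⁺(aq)
Q = [Cr²⁺]^2 / (P(O₂)·[H⁺]^4); log Q = 8.158.
E = E° − (0.0592/n) log Q = +2.09 − (0.0592/4)(8.158) = +1.969 V.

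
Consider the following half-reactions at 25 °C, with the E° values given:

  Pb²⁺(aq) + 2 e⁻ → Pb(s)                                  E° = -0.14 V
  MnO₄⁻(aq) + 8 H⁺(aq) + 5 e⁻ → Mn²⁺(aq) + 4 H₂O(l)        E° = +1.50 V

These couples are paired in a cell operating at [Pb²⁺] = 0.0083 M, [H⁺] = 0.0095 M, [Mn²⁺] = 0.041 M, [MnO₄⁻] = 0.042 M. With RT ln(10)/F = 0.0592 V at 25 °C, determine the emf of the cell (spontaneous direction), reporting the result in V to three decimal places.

MnO₄⁻/Mn²⁺ is the cathode (higher E°), Pb²⁺/Pb the anode: E°cell = +1.50 − (-0.14) = +1.64 V, n = 10.
Overall: 2 MnO₄⁻(aq) + 16 H⁺(aq) + 5 Pb(s) → 2 Mn²⁺(aq) + 8 H₂O(l) + 5 Pb²⁺(aq)
Q = [Mn²⁺]^2·[Pb²⁺]^5 / ([MnO₄⁻]^2·[H⁺]^16); log Q = 21.931.
E = E° − (0.0592/n) log Q = +1.64 − (0.0592/10)(21.931) = +1.510 V.

+1.510 V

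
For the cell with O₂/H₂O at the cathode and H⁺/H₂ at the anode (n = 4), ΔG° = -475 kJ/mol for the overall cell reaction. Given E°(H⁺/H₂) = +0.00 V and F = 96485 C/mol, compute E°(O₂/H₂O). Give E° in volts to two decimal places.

+1.23 V

E°cell = −ΔG°/(nF) = −(-475×10³)/((4)(96485)) = +1.231 V.
Since O₂/H₂O is the cathode and H⁺/H₂ the anode, E°cell = E°(O₂/H₂O) − E°(H⁺/H₂).
So E°(O₂/H₂O) = E°cell + E°(H⁺/H₂) = +1.231 + (+0.00) = +1.23 V.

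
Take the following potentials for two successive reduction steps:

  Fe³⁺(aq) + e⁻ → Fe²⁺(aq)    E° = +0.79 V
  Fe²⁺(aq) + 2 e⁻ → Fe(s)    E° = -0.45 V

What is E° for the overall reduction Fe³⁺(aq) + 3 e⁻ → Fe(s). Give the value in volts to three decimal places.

-0.037 V

Adding the free-energy changes (−nFE°) of the two steps gives −n₃FE°₃ = −n₁FE°₁ − n₂FE°₂.
E°₃ = (1×+0.79 + 2×-0.45) / 3 = (-0.110) / 3 = -0.037 V.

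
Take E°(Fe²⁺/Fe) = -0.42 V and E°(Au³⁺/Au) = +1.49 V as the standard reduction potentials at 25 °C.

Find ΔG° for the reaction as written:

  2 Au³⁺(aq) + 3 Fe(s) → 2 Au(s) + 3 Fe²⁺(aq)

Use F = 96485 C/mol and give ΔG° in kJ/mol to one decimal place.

-1105.7 kJ/mol

As written, Au³⁺/Au is reduced (cathode) and Fe²⁺/Fe is oxidised (anode), so E°cell = (+1.49) − (-0.42) = +1.91 V.
Balancing electrons gives n = 6.
ΔG° = −nFE° = −(6)(96485)(+1.91) = -1,105,718 J = -1105.7 kJ/mol.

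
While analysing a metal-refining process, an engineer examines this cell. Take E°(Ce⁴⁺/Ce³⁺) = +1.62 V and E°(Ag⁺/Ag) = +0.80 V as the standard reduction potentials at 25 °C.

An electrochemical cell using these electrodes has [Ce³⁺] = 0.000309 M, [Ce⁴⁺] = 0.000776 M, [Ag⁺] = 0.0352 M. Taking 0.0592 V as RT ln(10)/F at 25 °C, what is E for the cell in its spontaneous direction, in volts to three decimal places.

+0.930 V

Ce⁴⁺/Ce³⁺ is the cathode (higher E°), Ag⁺/Ag the anode: E°cell = +1.62 − (+0.80) = +0.82 V, n = 1.
Overall: Ce⁴⁺(aq) + Ag(s) → Ce³⁺(aq) + Ag⁺(aq)
Q = [Ce³⁺]·[Ag⁺] / ([Ce⁴⁺]); log Q = -1.853.
E = E° − (0.0592/n) log Q = +0.82 − (0.0592/1)(-1.853) = +0.930 V.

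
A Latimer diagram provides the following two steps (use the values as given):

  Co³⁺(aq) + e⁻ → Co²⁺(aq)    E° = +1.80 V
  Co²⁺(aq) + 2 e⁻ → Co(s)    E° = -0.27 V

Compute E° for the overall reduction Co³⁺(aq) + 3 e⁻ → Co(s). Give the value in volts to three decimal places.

Since ΔG° = −nFE° is additive over sequential reductions, n₃E°₃ = n₁E°₁ + n₂E°₂.
E°₃ = (1×+1.80 + 2×-0.27) / 3 = (+1.260) / 3 = +0.420 V.

+0.420 V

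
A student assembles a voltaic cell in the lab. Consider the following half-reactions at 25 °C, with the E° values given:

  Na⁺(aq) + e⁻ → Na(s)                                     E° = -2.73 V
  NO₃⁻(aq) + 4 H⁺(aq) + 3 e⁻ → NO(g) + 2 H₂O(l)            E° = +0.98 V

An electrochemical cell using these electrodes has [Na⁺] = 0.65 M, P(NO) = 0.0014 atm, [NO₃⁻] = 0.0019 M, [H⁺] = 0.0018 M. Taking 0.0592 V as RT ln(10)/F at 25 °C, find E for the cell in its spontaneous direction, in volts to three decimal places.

+3.507 V

NO₃⁻/NO is the cathode (higher E°), Na⁺/Na the anode: E°cell = +0.98 − (-2.73) = +3.71 V, n = 3.
Overall: NO₃⁻(aq) + 4 H⁺(aq) + 3 Na(s) → NO(g) + 2 H₂O(l) + 3 Na⁺(aq)
Q = P(NO)·[Na⁺]^3 / ([NO₃⁻]·[H⁺]^4); log Q = 10.285.
E = E° − (0.0592/n) log Q = +3.71 − (0.0592/3)(10.285) = +3.507 V.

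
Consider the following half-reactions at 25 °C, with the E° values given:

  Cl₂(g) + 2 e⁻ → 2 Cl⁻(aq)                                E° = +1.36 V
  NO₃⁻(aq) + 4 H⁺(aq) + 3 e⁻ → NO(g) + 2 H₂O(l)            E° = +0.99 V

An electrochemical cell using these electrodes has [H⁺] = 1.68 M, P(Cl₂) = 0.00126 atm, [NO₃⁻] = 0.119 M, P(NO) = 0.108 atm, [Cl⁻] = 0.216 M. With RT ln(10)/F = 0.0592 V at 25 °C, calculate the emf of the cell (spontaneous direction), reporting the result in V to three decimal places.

+0.305 V

Cl₂/Cl⁻ is the cathode (higher E°), NO₃⁻/NO the anode: E°cell = +1.36 − (+0.99) = +0.37 V, n = 6.
Overall: 3 Cl₂(g) + 2 NO(g) + 4 H₂O(l) → 6 Cl⁻(aq) + 2 NO₃⁻(aq) + 8 H⁺(aq)
Q = [Cl⁻]^6·[NO₃⁻]^2·[H⁺]^8 / (P(Cl₂)^3·P(NO)^2); log Q = 6.592.
E = E° − (0.0592/n) log Q = +0.37 − (0.0592/6)(6.592) = +0.305 V.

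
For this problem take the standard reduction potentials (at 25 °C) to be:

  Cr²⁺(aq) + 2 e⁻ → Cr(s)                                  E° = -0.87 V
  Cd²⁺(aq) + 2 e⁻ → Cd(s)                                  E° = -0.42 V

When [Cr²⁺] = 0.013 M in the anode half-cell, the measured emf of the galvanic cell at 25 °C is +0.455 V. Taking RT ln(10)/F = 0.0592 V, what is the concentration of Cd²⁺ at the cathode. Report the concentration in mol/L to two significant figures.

0.019 M

Cd²⁺/Cd is the cathode, Cr²⁺/Cr the anode: E°cell = +0.45 V, n = 2.
Overall reaction: Cd²⁺(aq) + Cr(s) → Cd(s) + Cr²⁺(aq); Q = [Cr²⁺]^1/[Cd²⁺]^1.
From E = E° − (0.0592/n) log Q: log Q = (E° − E)·n/0.0592 = (+0.45 − (+0.455))·2/0.0592 = -0.1689.
So 1·log[Cd²⁺] = 1·log(0.013) − log Q = -1.8861 − (-0.1689) = -1.7172; [Cd²⁺] = 10^(-1.7172) ≈ 0.019 M.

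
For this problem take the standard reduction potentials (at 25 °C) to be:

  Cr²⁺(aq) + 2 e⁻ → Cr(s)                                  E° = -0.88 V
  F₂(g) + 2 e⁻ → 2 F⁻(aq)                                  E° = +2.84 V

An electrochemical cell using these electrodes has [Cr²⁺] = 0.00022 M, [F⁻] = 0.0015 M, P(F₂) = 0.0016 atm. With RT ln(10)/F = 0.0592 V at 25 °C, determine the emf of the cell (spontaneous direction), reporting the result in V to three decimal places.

+3.913 V

F₂/F⁻ is the cathode (higher E°), Cr²⁺/Cr the anode: E°cell = +2.84 − (-0.88) = +3.72 V, n = 2.
Overall: F₂(g) + Cr(s) → 2 F⁻(aq) + Cr²⁺(aq)
Q = [F⁻]^2·[Cr²⁺] / (P(F₂)); log Q = -6.510.
E = E° − (0.0592/n) log Q = +3.72 − (0.0592/2)(-6.510) = +3.913 V.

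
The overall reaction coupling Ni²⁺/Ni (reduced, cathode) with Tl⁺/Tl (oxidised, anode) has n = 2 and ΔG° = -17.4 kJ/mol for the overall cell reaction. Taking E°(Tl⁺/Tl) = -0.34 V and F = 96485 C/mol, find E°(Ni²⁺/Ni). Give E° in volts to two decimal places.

-0.25 V

E°cell = −ΔG°/(nF) = −(-17.4×10³)/((2)(96485)) = +0.090 V.
Since Ni²⁺/Ni is the cathode and Tl⁺/Tl the anode, E°cell = E°(Ni²⁺/Ni) − E°(Tl⁺/Tl).
So E°(Ni²⁺/Ni) = E°cell + E°(Tl⁺/Tl) = +0.090 + (-0.34) = -0.25 V.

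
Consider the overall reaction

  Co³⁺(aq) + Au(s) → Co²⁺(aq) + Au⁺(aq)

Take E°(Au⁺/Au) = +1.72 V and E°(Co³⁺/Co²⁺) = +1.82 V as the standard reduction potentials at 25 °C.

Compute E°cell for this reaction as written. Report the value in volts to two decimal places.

+0.10 V

The Co³⁺/Co²⁺ couple has the higher reduction potential, so it is the cathode; Au⁺/Au is oxidised at the anode.
E°cell = E°(cathode) − E°(anode) = (+1.82) − (+1.72) = +0.10 V.
Since E°cell > 0, the reaction is spontaneous under standard conditions.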